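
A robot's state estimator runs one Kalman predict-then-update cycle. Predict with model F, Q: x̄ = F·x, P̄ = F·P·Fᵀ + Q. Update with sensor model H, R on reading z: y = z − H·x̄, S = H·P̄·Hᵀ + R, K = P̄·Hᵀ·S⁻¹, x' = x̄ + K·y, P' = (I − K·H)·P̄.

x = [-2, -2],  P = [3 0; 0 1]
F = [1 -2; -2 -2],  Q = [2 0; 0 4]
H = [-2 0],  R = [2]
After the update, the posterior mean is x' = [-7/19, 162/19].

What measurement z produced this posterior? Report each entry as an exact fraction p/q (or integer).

x̄ = F·x = [2, 8]
P̄ = F·P·Fᵀ + Q = [9 -2; -2 20]
S = H·P̄·Hᵀ + R = [38]
K = P̄·Hᵀ·S⁻¹ = [-9/19; 2/19]
x' − x̄ = [-45/19, 10/19] = K·y
y = (KᵀK)⁻¹·Kᵀ·(x' − x̄) = [5]
z = y + H·x̄ = [5] + [-4] = [1]

z = [1]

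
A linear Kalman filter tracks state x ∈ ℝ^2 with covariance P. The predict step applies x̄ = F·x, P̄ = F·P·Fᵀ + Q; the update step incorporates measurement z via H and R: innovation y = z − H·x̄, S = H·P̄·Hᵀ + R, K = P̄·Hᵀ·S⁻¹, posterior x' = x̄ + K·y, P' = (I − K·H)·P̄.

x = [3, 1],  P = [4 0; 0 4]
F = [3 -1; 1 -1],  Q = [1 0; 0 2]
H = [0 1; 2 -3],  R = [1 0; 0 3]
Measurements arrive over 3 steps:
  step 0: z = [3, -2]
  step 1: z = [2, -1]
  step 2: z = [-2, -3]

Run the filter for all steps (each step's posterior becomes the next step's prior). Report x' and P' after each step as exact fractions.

step 0: x' = [284/79, 2044/711], P' = [219/79 108/79; 108/79 646/711]
step 1: x' = [411193/164473, 289025/164473], P' = [388380/164473 182307/164473; 182307/164473 122481/164473]
step 2: x' = [-32268211/11245581, -39487319/33736743], P' = [8725376/3748527 12302191/11245581; 12302191/11245581 24913175/33736743]

step 0: x̄ = F·x = [8, 2]
step 0: P̄ = F·P·Fᵀ + Q = [41 16; 16 10]
step 0: y = z − H·x̄ = [1, -12]
step 0: S = H·P̄·Hᵀ + R = [11 2; 2 65]
step 0: K = P̄·Hᵀ·S⁻¹ = [108/79 38/79; 646/711 2/711]
step 0: x' = x̄ + K·y = [284/79, 2044/711]
step 0: P' = (I − K·H)·P̄ = [219/79 108/79; 108/79 646/711]
step 1: x̄ = F·x = [5624/711, 512/711]
step 1: P̄ = F·P·Fᵀ + Q = [13264/711 2671/711; 2671/711 2095/711]
step 1: y = z − H·x̄ = [910/711, -10423/711]
step 1: S = H·P̄·Hᵀ + R = [2806/711 -943/711; -943/711 41992/711]
step 1: K = P̄·Hᵀ·S⁻¹ = [182307/164473 3331/7151; 122481/164473 -41/7151]
step 1: x' = x̄ + K·y = [411193/164473, 289025/164473]
step 1: P' = (I − K·H)·P̄ = [388380/164473 182307/164473; 182307/164473 122481/164473]
step 2: x̄ = F·x = [944554/164473, 122168/164473]
step 2: P̄ = F·P·Fᵀ + Q = [2688532/164473 558393/164473; 558393/164473 475193/164473]
step 2: y = z − H·x̄ = [-451114/164473, -2016023/164473]
step 2: S = H·P̄·Hᵀ + R = [639666/164473 -308793/164473; -308793/164473 8823568/164473]
step 2: K = P̄·Hᵀ·S⁻¹ = [12302191/11245581 1716187/3748527; 24913175/33736743 -102931/11245581]
step 2: x' = x̄ + K·y = [-32268211/11245581, -39487319/33736743]
step 2: P' = (I − K·H)·P̄ = [8725376/3748527 12302191/11245581; 12302191/11245581 24913175/33736743]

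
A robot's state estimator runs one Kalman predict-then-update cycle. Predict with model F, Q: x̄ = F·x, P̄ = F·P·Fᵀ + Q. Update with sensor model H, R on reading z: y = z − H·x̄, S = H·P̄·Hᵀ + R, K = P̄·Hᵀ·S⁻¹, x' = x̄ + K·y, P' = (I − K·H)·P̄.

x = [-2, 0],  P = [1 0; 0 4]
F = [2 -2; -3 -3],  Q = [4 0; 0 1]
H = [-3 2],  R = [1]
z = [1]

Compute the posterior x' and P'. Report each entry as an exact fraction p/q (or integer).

x' = [88/185, 236/185]
P' = [3144/185 4698/185; 4698/185 7066/185]

x̄ = F·x = [-4, 6]
P̄ = F·P·Fᵀ + Q = [24 18; 18 46]
y = z − H·x̄ = [-23]
S = H·P̄·Hᵀ + R = [185]
K = P̄·Hᵀ·S⁻¹ = [-36/185; 38/185]
x' = x̄ + K·y = [88/185, 236/185]
P' = (I − K·H)·P̄ = [3144/185 4698/185; 4698/185 7066/185]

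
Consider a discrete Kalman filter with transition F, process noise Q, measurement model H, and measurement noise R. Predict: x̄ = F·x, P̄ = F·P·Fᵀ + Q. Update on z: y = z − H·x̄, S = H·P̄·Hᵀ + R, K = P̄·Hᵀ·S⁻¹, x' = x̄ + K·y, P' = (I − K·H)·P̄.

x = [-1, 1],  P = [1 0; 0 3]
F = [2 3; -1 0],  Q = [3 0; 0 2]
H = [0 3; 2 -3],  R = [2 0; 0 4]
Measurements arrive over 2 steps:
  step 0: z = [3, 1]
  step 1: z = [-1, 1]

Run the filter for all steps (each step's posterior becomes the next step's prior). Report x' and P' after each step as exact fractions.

step 0: x' = [3921/2009, 1983/2009], P' = [2782/2009 580/2009; 580/2009 404/2009]
step 1: x' = [9176/14313, -2833/14313], P' = [482539/400764 23440/100191; 23440/100191 18544/100191]

step 0: x̄ = F·x = [1, 1]
step 0: P̄ = F·P·Fᵀ + Q = [34 -2; -2 3]
step 0: y = z − H·x̄ = [0, 2]
step 0: S = H·P̄·Hᵀ + R = [29 -39; -39 191]
step 0: K = P̄·Hᵀ·S⁻¹ = [870/2009 956/2009; 606/2009 -13/2009]
step 0: x' = x̄ + K·y = [3921/2009, 1983/2009]
step 0: P' = (I − K·H)·P̄ = [2782/2009 580/2009; 580/2009 404/2009]
step 1: x̄ = F·x = [13791/2009, -3921/2009]
step 1: P̄ = F·P·Fᵀ + Q = [27751/2009 -7304/2009; -7304/2009 6800/2009]
step 1: y = z − H·x̄ = [9754/2009, -37336/2009]
step 1: S = H·P̄·Hᵀ + R = [65218/2009 -105024/2009; -105024/2009 267888/2009]
step 1: K = P̄·Hᵀ·S⁻¹ = [11720/33397 341899/801528; 9272/33397 -2188/100191]
step 1: x' = x̄ + K·y = [9176/14313, -2833/14313]
step 1: P' = (I − K·H)·P̄ = [482539/400764 23440/100191; 23440/100191 18544/100191]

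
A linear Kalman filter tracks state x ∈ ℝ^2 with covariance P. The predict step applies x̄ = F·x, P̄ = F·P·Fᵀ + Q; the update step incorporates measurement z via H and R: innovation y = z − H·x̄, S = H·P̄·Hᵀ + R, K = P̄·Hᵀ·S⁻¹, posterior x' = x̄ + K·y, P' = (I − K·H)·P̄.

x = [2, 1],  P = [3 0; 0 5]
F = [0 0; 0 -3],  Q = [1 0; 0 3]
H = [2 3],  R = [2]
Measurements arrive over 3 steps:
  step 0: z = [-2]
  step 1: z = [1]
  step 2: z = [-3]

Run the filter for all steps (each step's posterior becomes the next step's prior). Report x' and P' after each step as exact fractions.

step 0: x̄ = F·x = [0, -3]
step 0: P̄ = F·P·Fᵀ + Q = [1 0; 0 48]
step 0: y = z − H·x̄ = [7]
step 0: S = H·P̄·Hᵀ + R = [438]
step 0: K = P̄·Hᵀ·S⁻¹ = [1/219; 24/73]
step 0: x' = x̄ + K·y = [7/219, -51/73]
step 0: P' = (I − K·H)·P̄ = [217/219 -48/73; -48/73 48/73]
step 1: x̄ = F·x = [0, 153/73]
step 1: P̄ = F·P·Fᵀ + Q = [1 0; 0 651/73]
step 1: y = z − H·x̄ = [-386/73]
step 1: S = H·P̄·Hᵀ + R = [6297/73]
step 1: K = P̄·Hᵀ·S⁻¹ = [146/6297; 651/2099]
step 1: x' = x̄ + K·y = [-772/6297, 957/2099]
step 1: P' = (I − K·H)·P̄ = [6005/6297 -1302/2099; -1302/2099 1302/2099]
step 2: x̄ = F·x = [0, -2871/2099]
step 2: P̄ = F·P·Fᵀ + Q = [1 0; 0 18015/2099]
step 2: y = z − H·x̄ = [2316/2099]
step 2: S = H·P̄·Hᵀ + R = [174729/2099]
step 2: K = P̄·Hᵀ·S⁻¹ = [4198/174729; 18015/58243]
step 2: x' = x̄ + K·y = [1544/58243, -59787/58243]
step 2: P' = (I − K·H)·P̄ = [166333/174729 -36030/58243; -36030/58243 36030/58243]

step 0: x' = [7/219, -51/73], P' = [217/219 -48/73; -48/73 48/73]
step 1: x' = [-772/6297, 957/2099], P' = [6005/6297 -1302/2099; -1302/2099 1302/2099]
step 2: x' = [1544/58243, -59787/58243], P' = [166333/174729 -36030/58243; -36030/58243 36030/58243]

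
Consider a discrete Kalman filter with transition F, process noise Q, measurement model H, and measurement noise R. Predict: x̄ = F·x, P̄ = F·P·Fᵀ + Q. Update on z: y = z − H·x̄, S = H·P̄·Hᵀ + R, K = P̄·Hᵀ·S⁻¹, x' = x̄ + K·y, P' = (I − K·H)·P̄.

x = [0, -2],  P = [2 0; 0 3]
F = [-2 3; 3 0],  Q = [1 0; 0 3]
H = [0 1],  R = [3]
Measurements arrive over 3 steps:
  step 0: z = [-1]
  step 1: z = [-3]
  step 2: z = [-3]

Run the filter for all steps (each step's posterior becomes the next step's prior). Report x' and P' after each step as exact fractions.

step 0: x' = [-11/2, -7/8], P' = [30 -3/2; -3/2 21/8]
step 1: x' = [-401/368, -579/184], P' = [9923/368 -387/184; -387/184 273/92]
step 2: x' = [-454913/61010, -91614/30505], P' = [1798387/61010 -66504/30505; -66504/30505 90411/30505]

step 0: x̄ = F·x = [-6, 0]
step 0: P̄ = F·P·Fᵀ + Q = [36 -12; -12 21]
step 0: y = z − H·x̄ = [-1]
step 0: S = H·P̄·Hᵀ + R = [24]
step 0: K = P̄·Hᵀ·S⁻¹ = [-1/2; 7/8]
step 0: x' = x̄ + K·y = [-11/2, -7/8]
step 0: P' = (I − K·H)·P̄ = [30 -3/2; -3/2 21/8]
step 1: x̄ = F·x = [67/8, -33/2]
step 1: P̄ = F·P·Fᵀ + Q = [1301/8 -387/2; -387/2 273]
step 1: y = z − H·x̄ = [27/2]
step 1: S = H·P̄·Hᵀ + R = [276]
step 1: K = P̄·Hᵀ·S⁻¹ = [-129/184; 91/92]
step 1: x' = x̄ + K·y = [-401/368, -579/184]
step 1: P' = (I − K·H)·P̄ = [9923/368 -387/184; -387/184 273/92]
step 2: x̄ = F·x = [-167/23, -1203/368]
step 2: P̄ = F·P·Fᵀ + Q = [7397/46 -8313/46; -8313/46 90411/368]
step 2: y = z − H·x̄ = [99/368]
step 2: S = H·P̄·Hᵀ + R = [91515/368]
step 2: K = P̄·Hᵀ·S⁻¹ = [-22168/30505; 30137/30505]
step 2: x' = x̄ + K·y = [-454913/61010, -91614/30505]
step 2: P' = (I − K·H)·P̄ = [1798387/61010 -66504/30505; -66504/30505 90411/30505]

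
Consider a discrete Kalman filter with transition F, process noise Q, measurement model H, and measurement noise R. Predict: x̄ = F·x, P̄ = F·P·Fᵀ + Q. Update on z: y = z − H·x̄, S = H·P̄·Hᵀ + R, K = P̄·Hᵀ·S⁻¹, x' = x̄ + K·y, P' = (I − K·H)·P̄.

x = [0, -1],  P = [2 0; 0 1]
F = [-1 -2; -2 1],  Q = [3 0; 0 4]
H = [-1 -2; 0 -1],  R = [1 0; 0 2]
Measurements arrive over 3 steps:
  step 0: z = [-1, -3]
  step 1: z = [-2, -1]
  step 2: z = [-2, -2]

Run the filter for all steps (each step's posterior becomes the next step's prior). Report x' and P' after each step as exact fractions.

step 0: x̄ = F·x = [2, -1]
step 0: P̄ = F·P·Fᵀ + Q = [9 2; 2 13]
step 0: y = z − H·x̄ = [-1, -4]
step 0: S = H·P̄·Hᵀ + R = [70 28; 28 15]
step 0: K = P̄·Hᵀ·S⁻¹ = [-139/266 16/19; -4/19 -9/19]
step 0: x' = x̄ + K·y = [-225/266, 21/19]
step 0: P' = (I − K·H)·P̄ = [1035/266 -32/19; -32/19 18/19]
step 1: x̄ = F·x = [-363/266, 372/133]
step 1: P̄ = F·P·Fᵀ + Q = [1049/266 111/133; 111/133 3624/133]
step 1: y = z − H·x̄ = [593/266, 239/133]
step 1: S = H·P̄·Hᵀ + R = [31195/266 7359/133; 7359/133 3890/133]
step 1: K = P̄·Hᵀ·S⁻¹ = [-7846/24509 28287/49018; -7359/24509 -17823/49018]
step 1: x' = x̄ + K·y = [-25522/24509, 36132/24509]
step 1: P' = (I − K·H)·P̄ = [64420/24509 -28287/24509; -28287/24509 17823/24509]
step 2: x̄ = F·x = [-46742/24509, 87176/24509]
step 2: P̄ = F·P·Fᵀ + Q = [96091/24509 8333/24509; 8333/24509 486687/24509]
step 2: y = z − H·x̄ = [78592/24509, 38158/24509]
step 2: S = H·P̄·Hᵀ + R = [2100680/24509 981707/24509; 981707/24509 535705/24509]
step 2: K = P̄·Hᵀ·S⁻¹ = [-2130806/6593339 3802251/6593339; -1963414/6593339 -2391979/6593339]
step 2: x' = x̄ + K·y = [-13487448/6593339, 13431766/6593339]
step 2: P' = (I − K·H)·P̄ = [17339810/6593339 -7604502/6593339; -7604502/6593339 4783958/6593339]

step 0: x' = [-225/266, 21/19], P' = [1035/266 -32/19; -32/19 18/19]
step 1: x' = [-25522/24509, 36132/24509], P' = [64420/24509 -28287/24509; -28287/24509 17823/24509]
step 2: x' = [-13487448/6593339, 13431766/6593339], P' = [17339810/6593339 -7604502/6593339; -7604502/6593339 4783958/6593339]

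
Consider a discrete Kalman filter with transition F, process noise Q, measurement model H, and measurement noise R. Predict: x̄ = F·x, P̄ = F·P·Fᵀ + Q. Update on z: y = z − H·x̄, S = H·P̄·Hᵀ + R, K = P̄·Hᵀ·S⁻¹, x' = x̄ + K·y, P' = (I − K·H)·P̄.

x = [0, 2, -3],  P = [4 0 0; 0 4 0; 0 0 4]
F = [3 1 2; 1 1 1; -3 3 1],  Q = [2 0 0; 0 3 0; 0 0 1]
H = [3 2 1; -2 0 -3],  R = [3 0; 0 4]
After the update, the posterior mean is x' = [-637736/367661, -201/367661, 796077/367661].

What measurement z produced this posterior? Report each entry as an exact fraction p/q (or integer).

z = [-3, -3]

x̄ = F·x = [-4, -1, 3]
P̄ = F·P·Fᵀ + Q = [58 24 -16; 24 15 4; -16 4 77]
S = H·P̄·Hᵀ + R = [870 -523; -523 737]
K = P̄·Hᵀ·S⁻¹ = [116258/367661 48578/367661; 46742/367661 3238/367661; -76808/367661 -153779/367661]
x' − x̄ = [832908/367661, 367460/367661, -306906/367661] = K·y
y = (KᵀK)⁻¹·Kᵀ·(x' − x̄) = [8, -2]
z = y + H·x̄ = [8, -2] + [-11, -1] = [-3, -3]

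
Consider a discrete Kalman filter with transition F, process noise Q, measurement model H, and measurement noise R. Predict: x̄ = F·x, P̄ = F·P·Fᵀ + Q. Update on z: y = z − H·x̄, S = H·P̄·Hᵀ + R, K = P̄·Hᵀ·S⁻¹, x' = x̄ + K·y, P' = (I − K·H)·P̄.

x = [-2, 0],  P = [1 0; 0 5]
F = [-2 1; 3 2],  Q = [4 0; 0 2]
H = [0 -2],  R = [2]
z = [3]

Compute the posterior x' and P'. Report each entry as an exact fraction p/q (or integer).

x̄ = F·x = [4, -6]
P̄ = F·P·Fᵀ + Q = [13 4; 4 31]
y = z − H·x̄ = [-9]
S = H·P̄·Hᵀ + R = [126]
K = P̄·Hᵀ·S⁻¹ = [-4/63; -31/63]
x' = x̄ + K·y = [32/7, -11/7]
P' = (I − K·H)·P̄ = [787/63 4/63; 4/63 31/63]

x' = [32/7, -11/7]
P' = [787/63 4/63; 4/63 31/63]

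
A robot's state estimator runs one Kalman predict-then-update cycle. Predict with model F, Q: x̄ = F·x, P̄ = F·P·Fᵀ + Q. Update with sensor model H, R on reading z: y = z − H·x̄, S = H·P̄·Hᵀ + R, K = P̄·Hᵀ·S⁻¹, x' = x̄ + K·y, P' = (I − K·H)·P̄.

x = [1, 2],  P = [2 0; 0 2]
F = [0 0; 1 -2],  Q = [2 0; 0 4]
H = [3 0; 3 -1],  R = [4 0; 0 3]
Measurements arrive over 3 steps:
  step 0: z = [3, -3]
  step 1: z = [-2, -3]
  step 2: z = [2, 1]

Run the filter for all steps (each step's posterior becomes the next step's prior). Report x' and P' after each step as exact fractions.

step 0: x' = [81/223, 633/223], P' = [68/223 168/223; 168/223 966/223]
step 1: x' = [-17058/20353, -6495/20353], P' = [6428/20353 16608/20353; 16608/20353 95496/20353]
step 2: x' = [994042/1947223, 847684/1947223], P' = [619268/1947223 1613568/1947223; 1613568/1947223 9278016/1947223]

step 0: x̄ = F·x = [0, -3]
step 0: P̄ = F·P·Fᵀ + Q = [2 0; 0 14]
step 0: y = z − H·x̄ = [3, -6]
step 0: S = H·P̄·Hᵀ + R = [22 18; 18 35]
step 0: K = P̄·Hᵀ·S⁻¹ = [51/223 12/223; 126/223 -154/223]
step 0: x' = x̄ + K·y = [81/223, 633/223]
step 0: P' = (I − K·H)·P̄ = [68/223 168/223; 168/223 966/223]
step 1: x̄ = F·x = [0, -1185/223]
step 1: P̄ = F·P·Fᵀ + Q = [2 0; 0 4152/223]
step 1: y = z − H·x̄ = [-2, -1854/223]
step 1: S = H·P̄·Hᵀ + R = [22 18; 18 8835/223]
step 1: K = P̄·Hᵀ·S⁻¹ = [4821/20353 892/20353; 12456/20353 -15224/20353]
step 1: x' = x̄ + K·y = [-17058/20353, -6495/20353]
step 1: P' = (I − K·H)·P̄ = [6428/20353 16608/20353; 16608/20353 95496/20353]
step 2: x̄ = F·x = [0, -4068/20353]
step 2: P̄ = F·P·Fᵀ + Q = [2 0; 0 403392/20353]
step 2: y = z − H·x̄ = [2, 16285/20353]
step 2: S = H·P̄·Hᵀ + R = [22 18; 18 830805/20353]
step 2: K = P̄·Hᵀ·S⁻¹ = [464451/1947223 81412/1947223; 1210176/1947223 -1479104/1947223]
step 2: x' = x̄ + K·y = [994042/1947223, 847684/1947223]
step 2: P' = (I − K·H)·P̄ = [619268/1947223 1613568/1947223; 1613568/1947223 9278016/1947223]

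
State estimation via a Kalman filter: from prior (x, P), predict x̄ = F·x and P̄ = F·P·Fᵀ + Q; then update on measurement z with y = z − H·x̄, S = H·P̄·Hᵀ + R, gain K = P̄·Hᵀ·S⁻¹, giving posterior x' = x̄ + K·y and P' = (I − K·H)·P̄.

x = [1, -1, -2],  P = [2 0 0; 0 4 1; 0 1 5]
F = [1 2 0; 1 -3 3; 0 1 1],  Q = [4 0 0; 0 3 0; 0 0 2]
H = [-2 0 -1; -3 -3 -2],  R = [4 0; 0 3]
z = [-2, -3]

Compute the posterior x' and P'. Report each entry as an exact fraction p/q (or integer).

x' = [28823/21601, 14921/86404, -17037/21601]
P' = [33186/21601 -12280/21601 -32148/21601; -12280/21601 128803/86404 -19539/21601; -32148/21601 -19539/21601 79320/21601]

x̄ = F·x = [-1, -2, -3]
P̄ = F·P·Fᵀ + Q = [22 -16 10; -16 68 3; 10 3 13]
y = z − H·x̄ = [-7, -18]
S = H·P̄·Hᵀ + R = [145 141; 141 733]
K = P̄·Hᵀ·S⁻¹ = [-8556/21601 526/21601; 44099/86404 -27579/86404; -3756/21601 -1193/21601]
x' = x̄ + K·y = [28823/21601, 14921/86404, -17037/21601]
P' = (I − K·H)·P̄ = [33186/21601 -12280/21601 -32148/21601; -12280/21601 128803/86404 -19539/21601; -32148/21601 -19539/21601 79320/21601]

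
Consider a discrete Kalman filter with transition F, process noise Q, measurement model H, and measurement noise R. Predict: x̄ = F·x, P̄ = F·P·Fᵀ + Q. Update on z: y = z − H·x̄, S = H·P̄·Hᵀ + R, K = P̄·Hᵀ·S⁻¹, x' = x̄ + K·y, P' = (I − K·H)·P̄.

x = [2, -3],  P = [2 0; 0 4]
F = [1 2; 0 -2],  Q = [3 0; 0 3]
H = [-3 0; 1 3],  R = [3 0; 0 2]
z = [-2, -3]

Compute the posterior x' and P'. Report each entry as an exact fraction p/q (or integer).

x̄ = F·x = [-4, 6]
P̄ = F·P·Fᵀ + Q = [21 -16; -16 19]
y = z − H·x̄ = [-14, -17]
S = H·P̄·Hᵀ + R = [192 81; 81 98]
K = P̄·Hᵀ·S⁻¹ = [-1329/4085 -27/4085; 461/4085 1328/4085]
x' = x̄ + K·y = [545/817, -904/817]
P' = (I − K·H)·P̄ = [1329/4085 -461/4085; -461/4085 1039/4085]

x' = [545/817, -904/817]
P' = [1329/4085 -461/4085; -461/4085 1039/4085]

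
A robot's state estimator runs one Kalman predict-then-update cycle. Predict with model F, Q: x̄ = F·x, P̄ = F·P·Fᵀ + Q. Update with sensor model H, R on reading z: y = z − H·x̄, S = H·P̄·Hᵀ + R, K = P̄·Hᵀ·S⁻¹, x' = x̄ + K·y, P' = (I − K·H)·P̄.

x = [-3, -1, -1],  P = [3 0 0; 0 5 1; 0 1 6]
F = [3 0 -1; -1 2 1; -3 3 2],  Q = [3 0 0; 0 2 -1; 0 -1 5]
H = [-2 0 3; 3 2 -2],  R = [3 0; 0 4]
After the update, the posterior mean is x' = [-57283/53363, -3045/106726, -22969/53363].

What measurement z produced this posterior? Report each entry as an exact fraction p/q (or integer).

x̄ = F·x = [-8, 0, 4]
P̄ = F·P·Fᵀ + Q = [36 -17 -42; -17 35 57; -42 57 113]
S = H·P̄·Hᵀ + R = [1668 -1030; -1030 764]
K = P̄·Hᵀ·S⁻¹ = [2867/53363 14901/53363; 29385/106726 26345/106726; 19508/53363 19353/106726]
x' − x̄ = [369621/53363, -3045/106726, -236421/53363] = K·y
y = (KᵀK)⁻¹·Kᵀ·(x' − x̄) = [-27, 30]
z = y + H·x̄ = [-27, 30] + [28, -32] = [1, -2]

z = [1, -2]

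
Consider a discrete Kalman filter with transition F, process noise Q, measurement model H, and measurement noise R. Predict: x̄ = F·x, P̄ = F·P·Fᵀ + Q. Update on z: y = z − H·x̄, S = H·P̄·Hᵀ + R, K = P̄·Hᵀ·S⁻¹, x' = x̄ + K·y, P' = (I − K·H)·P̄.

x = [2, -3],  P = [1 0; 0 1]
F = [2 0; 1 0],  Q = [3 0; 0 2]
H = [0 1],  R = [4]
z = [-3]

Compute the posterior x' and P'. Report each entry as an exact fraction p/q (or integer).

x̄ = F·x = [4, 2]
P̄ = F·P·Fᵀ + Q = [7 2; 2 3]
y = z − H·x̄ = [-5]
S = H·P̄·Hᵀ + R = [7]
K = P̄·Hᵀ·S⁻¹ = [2/7; 3/7]
x' = x̄ + K·y = [18/7, -1/7]
P' = (I − K·H)·P̄ = [45/7 8/7; 8/7 12/7]

x' = [18/7, -1/7]
P' = [45/7 8/7; 8/7 12/7]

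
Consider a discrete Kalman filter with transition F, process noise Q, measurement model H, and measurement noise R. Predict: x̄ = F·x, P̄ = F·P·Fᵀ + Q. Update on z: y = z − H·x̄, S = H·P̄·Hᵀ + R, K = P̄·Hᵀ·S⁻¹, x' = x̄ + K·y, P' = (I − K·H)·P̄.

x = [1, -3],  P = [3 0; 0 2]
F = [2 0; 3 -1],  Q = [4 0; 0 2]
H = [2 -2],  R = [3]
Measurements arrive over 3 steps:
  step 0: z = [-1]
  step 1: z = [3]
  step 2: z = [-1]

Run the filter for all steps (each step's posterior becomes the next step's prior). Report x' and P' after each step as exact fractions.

step 0: x̄ = F·x = [2, 6]
step 0: P̄ = F·P·Fᵀ + Q = [16 18; 18 31]
step 0: y = z − H·x̄ = [7]
step 0: S = H·P̄·Hᵀ + R = [47]
step 0: K = P̄·Hᵀ·S⁻¹ = [-4/47; -26/47]
step 0: x' = x̄ + K·y = [66/47, 100/47]
step 0: P' = (I − K·H)·P̄ = [736/47 742/47; 742/47 781/47]
step 1: x̄ = F·x = [132/47, 98/47]
step 1: P̄ = F·P·Fᵀ + Q = [3132/47 2932/47; 2932/47 3047/47]
step 1: y = z − H·x̄ = [73/47]
step 1: S = H·P̄·Hᵀ + R = [1401/47]
step 1: K = P̄·Hᵀ·S⁻¹ = [400/1401; -230/1401]
step 1: x' = x̄ + K·y = [4556/1401, 2564/1401]
step 1: P' = (I − K·H)·P̄ = [89956/1401 89356/1401; 89356/1401 89701/1401]
step 2: x̄ = F·x = [9112/1401, 11104/1401]
step 2: P̄ = F·P·Fᵀ + Q = [365428/1401 361024/1401; 361024/1401 365971/1401]
step 2: y = z − H·x̄ = [861/467]
step 2: S = H·P̄·Hᵀ + R = [13869/467]
step 2: K = P̄·Hᵀ·S⁻¹ = [2936/13869; -3298/13869]
step 2: x' = x̄ + K·y = [10624/1541, 11538/1541]
step 2: P' = (I − K·H)·P̄ = [3599044/13869 3594640/13869; 3594640/13869 3599587/13869]

step 0: x' = [66/47, 100/47], P' = [736/47 742/47; 742/47 781/47]
step 1: x' = [4556/1401, 2564/1401], P' = [89956/1401 89356/1401; 89356/1401 89701/1401]
step 2: x' = [10624/1541, 11538/1541], P' = [3599044/13869 3594640/13869; 3594640/13869 3599587/13869]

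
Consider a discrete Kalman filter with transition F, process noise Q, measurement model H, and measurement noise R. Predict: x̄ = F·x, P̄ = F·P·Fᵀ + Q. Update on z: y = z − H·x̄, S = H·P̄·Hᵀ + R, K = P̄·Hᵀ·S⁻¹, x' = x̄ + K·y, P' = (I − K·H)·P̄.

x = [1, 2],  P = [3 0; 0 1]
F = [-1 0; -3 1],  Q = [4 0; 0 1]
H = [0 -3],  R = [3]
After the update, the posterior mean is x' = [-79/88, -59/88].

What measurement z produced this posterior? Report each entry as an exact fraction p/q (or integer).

z = [2]

x̄ = F·x = [-1, -1]
P̄ = F·P·Fᵀ + Q = [7 9; 9 29]
S = H·P̄·Hᵀ + R = [264]
K = P̄·Hᵀ·S⁻¹ = [-9/88; -29/88]
x' − x̄ = [9/88, 29/88] = K·y
y = (KᵀK)⁻¹·Kᵀ·(x' − x̄) = [-1]
z = y + H·x̄ = [-1] + [3] = [2]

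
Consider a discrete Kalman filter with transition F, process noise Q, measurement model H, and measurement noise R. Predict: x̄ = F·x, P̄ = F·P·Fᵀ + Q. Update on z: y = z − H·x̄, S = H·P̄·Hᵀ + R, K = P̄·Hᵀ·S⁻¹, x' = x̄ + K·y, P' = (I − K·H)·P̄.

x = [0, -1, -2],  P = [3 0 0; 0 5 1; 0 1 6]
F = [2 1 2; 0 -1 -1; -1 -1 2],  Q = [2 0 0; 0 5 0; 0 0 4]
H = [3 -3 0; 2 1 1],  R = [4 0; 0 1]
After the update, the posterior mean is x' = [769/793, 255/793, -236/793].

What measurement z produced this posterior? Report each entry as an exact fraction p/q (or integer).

z = [2, 2]

x̄ = F·x = [-5, 3, -3]
P̄ = F·P·Fᵀ + Q = [47 -20 13; -20 18 -8; 13 -8 32]
S = H·P̄·Hᵀ + R = [949 351; 351 195]
K = P̄·Hᵀ·S⁻¹ = [111/793 154/793; -150/793 148/793; -135/1586 1949/4758]
x' − x̄ = [4734/793, -2124/793, 2143/793] = K·y
y = (KᵀK)⁻¹·Kᵀ·(x' − x̄) = [26, 12]
z = y + H·x̄ = [26, 12] + [-24, -10] = [2, 2]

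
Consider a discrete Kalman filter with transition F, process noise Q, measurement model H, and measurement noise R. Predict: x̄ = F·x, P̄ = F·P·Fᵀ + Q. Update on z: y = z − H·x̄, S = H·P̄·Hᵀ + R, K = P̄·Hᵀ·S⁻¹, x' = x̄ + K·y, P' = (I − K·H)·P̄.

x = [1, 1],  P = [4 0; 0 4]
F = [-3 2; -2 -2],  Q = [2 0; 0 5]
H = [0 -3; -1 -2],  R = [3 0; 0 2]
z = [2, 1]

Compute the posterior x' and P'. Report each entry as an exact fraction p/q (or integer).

x̄ = F·x = [-1, -4]
P̄ = F·P·Fᵀ + Q = [54 8; 8 37]
y = z − H·x̄ = [-10, -8]
S = H·P̄·Hᵀ + R = [336 246; 246 236]
K = P̄·Hᵀ·S⁻¹ = [963/1565 -1468/1565; -502/1565 -41/3130]
x' = x̄ + K·y = [549/1565, -1076/1565]
P' = (I − K·H)·P̄ = [4862/1565 -963/1565; -963/1565 502/1565]

x' = [549/1565, -1076/1565]
P' = [4862/1565 -963/1565; -963/1565 502/1565]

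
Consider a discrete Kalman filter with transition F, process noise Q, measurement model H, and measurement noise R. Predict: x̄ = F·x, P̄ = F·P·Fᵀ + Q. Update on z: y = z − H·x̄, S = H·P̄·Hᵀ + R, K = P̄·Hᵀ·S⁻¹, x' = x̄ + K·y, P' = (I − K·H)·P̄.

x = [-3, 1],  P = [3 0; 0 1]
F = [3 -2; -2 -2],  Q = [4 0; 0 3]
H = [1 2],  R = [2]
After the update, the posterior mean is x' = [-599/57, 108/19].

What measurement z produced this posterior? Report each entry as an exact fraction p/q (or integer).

z = [1]

x̄ = F·x = [-11, 4]
P̄ = F·P·Fᵀ + Q = [35 -14; -14 19]
S = H·P̄·Hᵀ + R = [57]
K = P̄·Hᵀ·S⁻¹ = [7/57; 8/19]
x' − x̄ = [28/57, 32/19] = K·y
y = (KᵀK)⁻¹·Kᵀ·(x' − x̄) = [4]
z = y + H·x̄ = [4] + [-3] = [1]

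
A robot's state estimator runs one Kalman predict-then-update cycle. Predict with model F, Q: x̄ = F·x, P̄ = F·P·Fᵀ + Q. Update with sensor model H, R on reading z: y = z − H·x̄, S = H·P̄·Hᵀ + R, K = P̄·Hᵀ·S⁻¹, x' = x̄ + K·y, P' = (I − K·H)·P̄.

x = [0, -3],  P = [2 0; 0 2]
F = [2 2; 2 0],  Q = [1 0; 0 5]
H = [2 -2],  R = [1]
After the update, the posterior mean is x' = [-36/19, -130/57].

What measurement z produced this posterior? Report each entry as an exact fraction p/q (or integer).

x̄ = F·x = [-6, 0]
P̄ = F·P·Fᵀ + Q = [17 8; 8 13]
S = H·P̄·Hᵀ + R = [57]
K = P̄·Hᵀ·S⁻¹ = [6/19; -10/57]
x' − x̄ = [78/19, -130/57] = K·y
y = (KᵀK)⁻¹·Kᵀ·(x' − x̄) = [13]
z = y + H·x̄ = [13] + [-12] = [1]

z = [1]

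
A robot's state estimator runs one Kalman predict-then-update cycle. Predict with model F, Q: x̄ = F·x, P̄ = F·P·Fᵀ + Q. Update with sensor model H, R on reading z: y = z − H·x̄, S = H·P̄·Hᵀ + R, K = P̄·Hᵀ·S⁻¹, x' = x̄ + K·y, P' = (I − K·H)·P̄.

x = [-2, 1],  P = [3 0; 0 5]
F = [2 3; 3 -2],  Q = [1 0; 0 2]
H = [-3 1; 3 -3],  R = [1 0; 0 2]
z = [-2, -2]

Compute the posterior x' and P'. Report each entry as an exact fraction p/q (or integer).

x̄ = F·x = [-1, -8]
P̄ = F·P·Fᵀ + Q = [58 -12; -12 49]
y = z − H·x̄ = [3, -23]
S = H·P̄·Hᵀ + R = [644 -813; -813 1181]
K = P̄·Hᵀ·S⁻¹ = [-48936/99595 -15978/99595; -48394/99595 -48747/99595]
x' = x̄ + K·y = [121091/99595, 179239/99595]
P' = (I − K·H)·P̄ = [29794/99595 40446/99595; 40446/99595 72944/99595]

x' = [121091/99595, 179239/99595]
P' = [29794/99595 40446/99595; 40446/99595 72944/99595]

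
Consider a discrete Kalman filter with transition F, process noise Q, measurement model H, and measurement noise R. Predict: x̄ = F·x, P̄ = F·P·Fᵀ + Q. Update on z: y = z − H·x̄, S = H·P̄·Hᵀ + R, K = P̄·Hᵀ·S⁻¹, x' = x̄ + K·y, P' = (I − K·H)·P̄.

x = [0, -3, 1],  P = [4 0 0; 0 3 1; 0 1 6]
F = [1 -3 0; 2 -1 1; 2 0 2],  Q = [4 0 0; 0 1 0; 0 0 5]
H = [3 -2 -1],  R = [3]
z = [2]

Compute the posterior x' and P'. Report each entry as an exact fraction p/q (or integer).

x̄ = F·x = [9, 4, 2]
P̄ = F·P·Fᵀ + Q = [35 14 2; 14 24 26; 2 26 45]
y = z − H·x̄ = [-15]
S = H·P̄·Hᵀ + R = [383]
K = P̄·Hᵀ·S⁻¹ = [75/383; -32/383; -91/383]
x' = x̄ + K·y = [2322/383, 2012/383, 2131/383]
P' = (I − K·H)·P̄ = [7780/383 7762/383 7591/383; 7762/383 8168/383 7046/383; 7591/383 7046/383 8954/383]

x' = [2322/383, 2012/383, 2131/383]
P' = [7780/383 7762/383 7591/383; 7762/383 8168/383 7046/383; 7591/383 7046/383 8954/383]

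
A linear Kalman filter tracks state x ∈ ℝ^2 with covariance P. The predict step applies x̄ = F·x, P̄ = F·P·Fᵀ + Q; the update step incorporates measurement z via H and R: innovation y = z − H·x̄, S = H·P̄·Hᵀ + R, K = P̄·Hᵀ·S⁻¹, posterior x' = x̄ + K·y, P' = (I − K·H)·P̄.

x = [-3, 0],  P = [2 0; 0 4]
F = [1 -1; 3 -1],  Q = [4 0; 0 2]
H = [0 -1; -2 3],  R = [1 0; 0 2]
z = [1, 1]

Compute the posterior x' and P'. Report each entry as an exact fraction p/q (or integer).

x̄ = F·x = [-3, -9]
P̄ = F·P·Fᵀ + Q = [10 10; 10 24]
y = z − H·x̄ = [-8, 22]
S = H·P̄·Hᵀ + R = [25 -52; -52 138]
K = P̄·Hᵀ·S⁻¹ = [-430/373 -135/373; -304/373 26/373]
x' = x̄ + K·y = [-649/373, -353/373]
P' = (I − K·H)·P̄ = [780/373 430/373; 430/373 304/373]

x' = [-649/373, -353/373]
P' = [780/373 430/373; 430/373 304/373]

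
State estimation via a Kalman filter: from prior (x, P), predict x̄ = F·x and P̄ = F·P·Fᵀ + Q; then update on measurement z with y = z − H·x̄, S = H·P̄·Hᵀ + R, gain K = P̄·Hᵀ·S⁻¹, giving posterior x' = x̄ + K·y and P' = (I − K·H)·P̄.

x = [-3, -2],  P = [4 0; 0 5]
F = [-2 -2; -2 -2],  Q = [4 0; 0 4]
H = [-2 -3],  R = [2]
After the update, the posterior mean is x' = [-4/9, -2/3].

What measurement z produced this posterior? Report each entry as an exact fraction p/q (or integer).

z = [3]

x̄ = F·x = [10, 10]
P̄ = F·P·Fᵀ + Q = [40 36; 36 40]
S = H·P̄·Hᵀ + R = [954]
K = P̄·Hᵀ·S⁻¹ = [-94/477; -32/159]
x' − x̄ = [-94/9, -32/3] = K·y
y = (KᵀK)⁻¹·Kᵀ·(x' − x̄) = [53]
z = y + H·x̄ = [53] + [-50] = [3]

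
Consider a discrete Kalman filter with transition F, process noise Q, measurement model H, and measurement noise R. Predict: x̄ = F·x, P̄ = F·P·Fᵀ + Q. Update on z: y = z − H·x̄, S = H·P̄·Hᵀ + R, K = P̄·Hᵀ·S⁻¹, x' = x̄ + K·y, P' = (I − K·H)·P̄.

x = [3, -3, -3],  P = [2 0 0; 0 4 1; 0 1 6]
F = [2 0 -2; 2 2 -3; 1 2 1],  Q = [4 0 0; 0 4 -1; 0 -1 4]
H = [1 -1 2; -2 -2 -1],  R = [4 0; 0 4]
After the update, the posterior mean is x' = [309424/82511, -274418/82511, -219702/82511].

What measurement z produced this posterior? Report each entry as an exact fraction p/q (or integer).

z = [2, 2]

x̄ = F·x = [12, 9, -6]
P̄ = F·P·Fᵀ + Q = [36 40 -12; 40 70 -3; -12 -3 32]
S = H·P̄·Hᵀ + R = [122 73; 73 720]
K = P̄·Hᵀ·S⁻¹ = [-9940/82511 -15036/82511; -10079/82511 -23846/82511; 39746/82511 -4259/82511]
x' − x̄ = [-680708/82511, -1017017/82511, 275364/82511] = K·y
y = (KᵀK)⁻¹·Kᵀ·(x' − x̄) = [11, 38]
z = y + H·x̄ = [11, 38] + [-9, -36] = [2, 2]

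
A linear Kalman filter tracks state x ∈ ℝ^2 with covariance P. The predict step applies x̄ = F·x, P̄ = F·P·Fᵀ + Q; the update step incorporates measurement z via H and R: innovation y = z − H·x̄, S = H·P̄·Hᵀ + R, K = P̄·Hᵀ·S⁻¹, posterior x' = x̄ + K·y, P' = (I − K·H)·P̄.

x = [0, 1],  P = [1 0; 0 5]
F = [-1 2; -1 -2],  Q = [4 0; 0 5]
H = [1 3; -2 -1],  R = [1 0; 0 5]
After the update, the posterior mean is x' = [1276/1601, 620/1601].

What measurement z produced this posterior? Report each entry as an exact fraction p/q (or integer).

x̄ = F·x = [2, -2]
P̄ = F·P·Fᵀ + Q = [25 -19; -19 26]
S = H·P̄·Hᵀ + R = [146 5; 5 55]
K = P̄·Hᵀ·S⁻¹ = [-321/1601 -4366/8005; 637/1601 1457/8005]
x' − x̄ = [-1926/1601, 3822/1601] = K·y
y = (KᵀK)⁻¹·Kᵀ·(x' − x̄) = [6, 0]
z = y + H·x̄ = [6, 0] + [-4, -2] = [2, -2]

z = [2, -2]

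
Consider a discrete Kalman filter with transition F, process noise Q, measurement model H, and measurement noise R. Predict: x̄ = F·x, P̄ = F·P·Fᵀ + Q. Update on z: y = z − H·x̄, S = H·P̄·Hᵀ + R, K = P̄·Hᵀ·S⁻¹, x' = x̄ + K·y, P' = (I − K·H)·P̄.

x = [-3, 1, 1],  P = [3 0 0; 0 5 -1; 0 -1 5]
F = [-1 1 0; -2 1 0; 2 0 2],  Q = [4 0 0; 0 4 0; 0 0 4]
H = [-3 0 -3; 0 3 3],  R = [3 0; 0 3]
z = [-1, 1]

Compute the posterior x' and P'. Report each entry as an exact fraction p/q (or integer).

x' = [11843/2911, 12356/2911, -11102/2911]
P' = [33489/2911 33353/2911 -33362/2911; 33353/2911 35046/2911 -34142/2911; -33362/2911 -34142/2911 34176/2911]

x̄ = F·x = [4, 7, -4]
P̄ = F·P·Fᵀ + Q = [12 11 -8; 11 21 -14; -8 -14 36]
y = z − H·x̄ = [-1, -8]
S = H·P̄·Hᵀ + R = [291 -225; -225 264]
K = P̄·Hᵀ·S⁻¹ = [-127/2911 -9/2911; 789/2911 904/2911; -814/2911 34/2911]
x' = x̄ + K·y = [11843/2911, 12356/2911, -11102/2911]
P' = (I − K·H)·P̄ = [33489/2911 33353/2911 -33362/2911; 33353/2911 35046/2911 -34142/2911; -33362/2911 -34142/2911 34176/2911]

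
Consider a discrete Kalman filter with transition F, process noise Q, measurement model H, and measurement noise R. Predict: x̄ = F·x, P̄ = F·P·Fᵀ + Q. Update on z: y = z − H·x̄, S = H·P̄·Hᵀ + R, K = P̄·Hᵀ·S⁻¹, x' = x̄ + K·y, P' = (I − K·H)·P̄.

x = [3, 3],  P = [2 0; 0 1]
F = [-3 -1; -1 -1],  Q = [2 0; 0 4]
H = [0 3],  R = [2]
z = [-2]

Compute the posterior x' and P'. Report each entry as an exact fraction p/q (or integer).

x̄ = F·x = [-12, -6]
P̄ = F·P·Fᵀ + Q = [21 7; 7 7]
y = z − H·x̄ = [16]
S = H·P̄·Hᵀ + R = [65]
K = P̄·Hᵀ·S⁻¹ = [21/65; 21/65]
x' = x̄ + K·y = [-444/65, -54/65]
P' = (I − K·H)·P̄ = [924/65 14/65; 14/65 14/65]

x' = [-444/65, -54/65]
P' = [924/65 14/65; 14/65 14/65]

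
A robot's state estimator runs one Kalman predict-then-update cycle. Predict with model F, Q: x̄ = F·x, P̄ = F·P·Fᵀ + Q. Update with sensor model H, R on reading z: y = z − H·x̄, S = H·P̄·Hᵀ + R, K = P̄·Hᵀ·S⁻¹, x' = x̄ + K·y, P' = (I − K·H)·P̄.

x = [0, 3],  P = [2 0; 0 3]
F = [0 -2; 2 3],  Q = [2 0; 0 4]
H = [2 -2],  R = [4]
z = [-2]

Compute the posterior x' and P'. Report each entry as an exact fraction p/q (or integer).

x̄ = F·x = [-6, 9]
P̄ = F·P·Fᵀ + Q = [14 -18; -18 39]
y = z − H·x̄ = [28]
S = H·P̄·Hᵀ + R = [360]
K = P̄·Hᵀ·S⁻¹ = [8/45; -19/60]
x' = x̄ + K·y = [-46/45, 2/15]
P' = (I − K·H)·P̄ = [118/45 34/15; 34/15 29/10]

x' = [-46/45, 2/15]
P' = [118/45 34/15; 34/15 29/10]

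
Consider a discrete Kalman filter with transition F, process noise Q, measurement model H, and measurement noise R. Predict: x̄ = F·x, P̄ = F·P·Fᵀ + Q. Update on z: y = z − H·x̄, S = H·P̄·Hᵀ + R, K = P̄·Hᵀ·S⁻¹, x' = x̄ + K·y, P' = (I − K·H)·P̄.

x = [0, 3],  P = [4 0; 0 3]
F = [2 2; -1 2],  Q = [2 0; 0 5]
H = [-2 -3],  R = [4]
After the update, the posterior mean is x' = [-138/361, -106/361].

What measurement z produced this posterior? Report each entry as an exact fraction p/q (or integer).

z = [2]

x̄ = F·x = [6, 6]
P̄ = F·P·Fᵀ + Q = [30 4; 4 21]
S = H·P̄·Hᵀ + R = [361]
K = P̄·Hᵀ·S⁻¹ = [-72/361; -71/361]
x' − x̄ = [-2304/361, -2272/361] = K·y
y = (KᵀK)⁻¹·Kᵀ·(x' − x̄) = [32]
z = y + H·x̄ = [32] + [-30] = [2]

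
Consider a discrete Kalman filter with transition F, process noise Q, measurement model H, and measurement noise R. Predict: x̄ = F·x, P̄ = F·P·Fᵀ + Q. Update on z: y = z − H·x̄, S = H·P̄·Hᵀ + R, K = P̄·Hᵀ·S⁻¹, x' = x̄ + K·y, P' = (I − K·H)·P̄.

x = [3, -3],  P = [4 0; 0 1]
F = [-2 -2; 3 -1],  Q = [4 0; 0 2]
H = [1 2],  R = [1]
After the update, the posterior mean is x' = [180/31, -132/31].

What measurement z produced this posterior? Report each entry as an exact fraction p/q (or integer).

z = [-3]

x̄ = F·x = [0, 12]
P̄ = F·P·Fᵀ + Q = [24 -22; -22 39]
S = H·P̄·Hᵀ + R = [93]
K = P̄·Hᵀ·S⁻¹ = [-20/93; 56/93]
x' − x̄ = [180/31, -504/31] = K·y
y = (KᵀK)⁻¹·Kᵀ·(x' − x̄) = [-27]
z = y + H·x̄ = [-27] + [24] = [-3]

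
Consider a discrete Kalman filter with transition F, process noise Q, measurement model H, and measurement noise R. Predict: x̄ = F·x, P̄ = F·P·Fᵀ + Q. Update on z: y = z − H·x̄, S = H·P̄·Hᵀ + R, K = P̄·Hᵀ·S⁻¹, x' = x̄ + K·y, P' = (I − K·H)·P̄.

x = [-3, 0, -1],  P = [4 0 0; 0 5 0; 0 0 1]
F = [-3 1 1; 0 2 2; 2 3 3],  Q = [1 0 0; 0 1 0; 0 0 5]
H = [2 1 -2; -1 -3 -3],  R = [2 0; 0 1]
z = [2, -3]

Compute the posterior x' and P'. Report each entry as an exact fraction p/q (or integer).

x' = [784430/620659, 155984/620659, 202359/620659]
P' = [788826/620659 -553736/620659 312321/620659; -553736/620659 528878/620659 -317568/620659; 312321/620659 -317568/620659 248466/620659]

x̄ = F·x = [8, -2, -9]
P̄ = F·P·Fᵀ + Q = [43 12 -6; 12 25 36; -6 36 75]
y = z − H·x̄ = [-30, -28]
S = H·P̄·Hᵀ + R = [451 337; 337 1628]
K = P̄·Hᵀ·S⁻¹ = [199637/620659 -64581/620659; 28271/620659 -80194/620659; -94929/620659 -105015/620659]
x' = x̄ + K·y = [784430/620659, 155984/620659, 202359/620659]
P' = (I − K·H)·P̄ = [788826/620659 -553736/620659 312321/620659; -553736/620659 528878/620659 -317568/620659; 312321/620659 -317568/620659 248466/620659]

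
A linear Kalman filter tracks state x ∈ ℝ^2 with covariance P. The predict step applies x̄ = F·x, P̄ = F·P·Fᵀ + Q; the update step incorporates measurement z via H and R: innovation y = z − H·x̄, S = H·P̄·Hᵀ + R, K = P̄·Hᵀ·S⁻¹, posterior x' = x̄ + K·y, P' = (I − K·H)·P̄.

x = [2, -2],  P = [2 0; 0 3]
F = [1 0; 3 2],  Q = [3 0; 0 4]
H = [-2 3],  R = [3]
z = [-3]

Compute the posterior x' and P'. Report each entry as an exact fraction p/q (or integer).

x̄ = F·x = [2, 2]
P̄ = F·P·Fᵀ + Q = [5 6; 6 34]
y = z − H·x̄ = [-5]
S = H·P̄·Hᵀ + R = [257]
K = P̄·Hᵀ·S⁻¹ = [8/257; 90/257]
x' = x̄ + K·y = [474/257, 64/257]
P' = (I − K·H)·P̄ = [1221/257 822/257; 822/257 638/257]

x' = [474/257, 64/257]
P' = [1221/257 822/257; 822/257 638/257]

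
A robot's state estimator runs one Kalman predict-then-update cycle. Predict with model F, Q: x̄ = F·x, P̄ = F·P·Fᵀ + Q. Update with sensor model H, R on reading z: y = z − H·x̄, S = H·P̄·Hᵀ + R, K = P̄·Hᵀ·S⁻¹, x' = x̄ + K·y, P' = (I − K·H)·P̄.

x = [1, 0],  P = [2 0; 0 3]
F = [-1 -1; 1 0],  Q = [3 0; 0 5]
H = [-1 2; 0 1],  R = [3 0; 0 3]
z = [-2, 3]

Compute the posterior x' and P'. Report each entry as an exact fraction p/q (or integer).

x' = [211/107, 60/107]
P' = [426/107 147/107; 147/107 219/214]

x̄ = F·x = [-1, 1]
P̄ = F·P·Fᵀ + Q = [8 -2; -2 7]
y = z − H·x̄ = [-5, 2]
S = H·P̄·Hᵀ + R = [47 16; 16 10]
K = P̄·Hᵀ·S⁻¹ = [-44/107 49/107; 24/107 73/214]
x' = x̄ + K·y = [211/107, 60/107]
P' = (I − K·H)·P̄ = [426/107 147/107; 147/107 219/214]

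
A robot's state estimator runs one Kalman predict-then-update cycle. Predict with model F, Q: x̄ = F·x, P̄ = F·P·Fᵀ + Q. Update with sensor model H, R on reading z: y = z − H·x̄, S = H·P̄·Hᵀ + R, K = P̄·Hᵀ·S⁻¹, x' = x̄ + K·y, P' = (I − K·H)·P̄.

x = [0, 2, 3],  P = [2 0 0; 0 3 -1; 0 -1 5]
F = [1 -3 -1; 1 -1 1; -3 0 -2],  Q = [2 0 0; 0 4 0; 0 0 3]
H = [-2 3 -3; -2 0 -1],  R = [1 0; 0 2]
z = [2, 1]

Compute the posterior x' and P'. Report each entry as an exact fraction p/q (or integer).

x̄ = F·x = [-9, 1, -6]
P̄ = F·P·Fᵀ + Q = [30 8 -2; 8 16 -18; -2 -18 41]
y = z − H·x̄ = [-37, -23]
S = H·P̄·Hᵀ + R = [838 233; 233 155]
K = P̄·Hᵀ·S⁻¹ = [8864/75601 -41614/75601; 12864/75601 -18362/75601; -18194/75601 9303/75601]
x' = x̄ + K·y = [-51255/75601, 21959/75601, 5603/75601]
P' = (I − K·H)·P̄ = [120338/75601 -74268/75601 -157448/75601; -74268/75601 140036/75601 185260/75601; -157448/75601 185260/75601 296290/75601]

x' = [-51255/75601, 21959/75601, 5603/75601]
P' = [120338/75601 -74268/75601 -157448/75601; -74268/75601 140036/75601 185260/75601; -157448/75601 185260/75601 296290/75601]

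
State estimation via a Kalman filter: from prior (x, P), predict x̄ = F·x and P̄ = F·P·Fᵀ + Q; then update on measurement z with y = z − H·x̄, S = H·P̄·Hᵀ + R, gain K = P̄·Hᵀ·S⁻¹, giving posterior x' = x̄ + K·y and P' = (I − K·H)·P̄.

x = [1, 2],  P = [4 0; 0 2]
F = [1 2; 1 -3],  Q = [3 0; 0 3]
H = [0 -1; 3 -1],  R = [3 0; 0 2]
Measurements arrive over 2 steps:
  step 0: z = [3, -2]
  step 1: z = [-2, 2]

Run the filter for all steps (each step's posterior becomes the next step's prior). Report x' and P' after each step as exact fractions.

step 0: x' = [-685/497, -1209/497], P' = [235/497 393/497; 393/497 1221/497]
step 1: x' = [5256181/6514673, 5359333/6514673], P' = [2366934/6514673 3327594/6514673; 3327594/6514673 11360760/6514673]

step 0: x̄ = F·x = [5, -5]
step 0: P̄ = F·P·Fᵀ + Q = [15 -8; -8 25]
step 0: y = z − H·x̄ = [-2, -22]
step 0: S = H·P̄·Hᵀ + R = [28 49; 49 210]
step 0: K = P̄·Hᵀ·S⁻¹ = [-131/497 156/497; -407/497 -3/71]
step 0: x' = x̄ + K·y = [-685/497, -1209/497]
step 0: P' = (I − K·H)·P̄ = [235/497 393/497; 393/497 1221/497]
step 1: x̄ = F·x = [-3103/497, 2942/497]
step 1: P̄ = F·P·Fᵀ + Q = [8182/497 -7484/497; -7484/497 10357/497]
step 1: y = z − H·x̄ = [1948/497, 13245/497]
step 1: S = H·P̄·Hᵀ + R = [11848/497 4687/71; 4687/71 129893/497]
step 1: K = P̄·Hᵀ·S⁻¹ = [-1109198/6514673 1886604/6514673; -3786920/6514673 -688989/6514673]
step 1: x' = x̄ + K·y = [5256181/6514673, 5359333/6514673]
step 1: P' = (I − K·H)·P̄ = [2366934/6514673 3327594/6514673; 3327594/6514673 11360760/6514673]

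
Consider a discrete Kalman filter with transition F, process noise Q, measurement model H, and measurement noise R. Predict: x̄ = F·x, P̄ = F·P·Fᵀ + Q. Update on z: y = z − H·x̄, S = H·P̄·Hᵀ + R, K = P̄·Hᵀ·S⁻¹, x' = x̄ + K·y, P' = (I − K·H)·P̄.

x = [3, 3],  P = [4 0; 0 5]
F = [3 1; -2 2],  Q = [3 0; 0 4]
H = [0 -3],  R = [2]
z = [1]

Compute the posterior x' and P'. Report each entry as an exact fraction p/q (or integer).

x̄ = F·x = [12, 0]
P̄ = F·P·Fᵀ + Q = [44 -14; -14 40]
y = z − H·x̄ = [1]
S = H·P̄·Hᵀ + R = [362]
K = P̄·Hᵀ·S⁻¹ = [21/181; -60/181]
x' = x̄ + K·y = [2193/181, -60/181]
P' = (I − K·H)·P̄ = [7082/181 -14/181; -14/181 40/181]

x' = [2193/181, -60/181]
P' = [7082/181 -14/181; -14/181 40/181]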